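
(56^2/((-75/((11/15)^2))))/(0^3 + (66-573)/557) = 211356992/8555625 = 24.70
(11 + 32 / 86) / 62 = 489 / 2666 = 0.18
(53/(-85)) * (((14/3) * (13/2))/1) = -4823/255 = -18.91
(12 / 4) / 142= 3 / 142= 0.02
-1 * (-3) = 3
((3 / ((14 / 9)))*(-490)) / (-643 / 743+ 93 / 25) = -17553375 / 53024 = -331.05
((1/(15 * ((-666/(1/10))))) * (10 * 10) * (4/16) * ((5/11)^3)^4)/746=-244140625/9355705205859328536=-0.00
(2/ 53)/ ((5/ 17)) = 34/ 265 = 0.13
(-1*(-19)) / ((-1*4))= -19 / 4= -4.75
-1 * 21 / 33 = -7 / 11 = -0.64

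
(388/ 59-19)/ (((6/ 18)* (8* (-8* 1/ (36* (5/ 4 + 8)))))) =732267/ 3776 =193.93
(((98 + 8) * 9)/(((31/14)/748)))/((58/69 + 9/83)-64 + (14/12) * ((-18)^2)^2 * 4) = 57214379376/86962051973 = 0.66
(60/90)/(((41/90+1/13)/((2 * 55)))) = 85800/623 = 137.72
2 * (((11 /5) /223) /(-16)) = -11 /8920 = -0.00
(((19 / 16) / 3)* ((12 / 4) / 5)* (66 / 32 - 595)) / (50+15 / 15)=-180253 / 65280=-2.76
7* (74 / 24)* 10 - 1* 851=-3811 / 6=-635.17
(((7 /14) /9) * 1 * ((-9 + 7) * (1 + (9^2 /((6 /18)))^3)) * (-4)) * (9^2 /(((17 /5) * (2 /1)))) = 1291401720 /17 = 75964807.06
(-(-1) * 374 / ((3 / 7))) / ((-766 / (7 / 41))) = -9163 / 47109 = -0.19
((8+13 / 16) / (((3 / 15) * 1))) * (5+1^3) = 2115 / 8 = 264.38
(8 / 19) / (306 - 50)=1 / 608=0.00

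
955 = 955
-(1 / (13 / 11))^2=-121 / 169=-0.72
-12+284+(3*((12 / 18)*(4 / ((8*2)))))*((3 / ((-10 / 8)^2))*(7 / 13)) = 88568 / 325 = 272.52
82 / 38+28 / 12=256 / 57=4.49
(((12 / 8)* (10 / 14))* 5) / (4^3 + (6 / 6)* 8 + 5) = 75 / 1078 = 0.07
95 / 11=8.64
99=99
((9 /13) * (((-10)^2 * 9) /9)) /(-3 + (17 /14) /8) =-100800 /4147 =-24.31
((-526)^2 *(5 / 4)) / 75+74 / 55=761081 / 165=4612.61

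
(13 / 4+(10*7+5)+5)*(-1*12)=-999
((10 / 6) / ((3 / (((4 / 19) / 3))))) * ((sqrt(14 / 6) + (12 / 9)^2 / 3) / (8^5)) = 5 / 7091712 + 5 * sqrt(21) / 12607488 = 0.00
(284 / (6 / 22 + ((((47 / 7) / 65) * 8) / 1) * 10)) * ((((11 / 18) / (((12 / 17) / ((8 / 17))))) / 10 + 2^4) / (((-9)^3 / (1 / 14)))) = -43972643 / 840956175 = -0.05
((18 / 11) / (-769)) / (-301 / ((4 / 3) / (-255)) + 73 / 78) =-2808 / 75965888779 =-0.00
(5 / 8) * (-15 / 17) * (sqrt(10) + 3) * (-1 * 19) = 4275 / 136 + 1425 * sqrt(10) / 136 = 64.57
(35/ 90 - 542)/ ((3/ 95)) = -926155/ 54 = -17151.02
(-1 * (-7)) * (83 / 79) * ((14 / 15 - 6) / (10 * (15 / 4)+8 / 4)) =-88312 / 93615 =-0.94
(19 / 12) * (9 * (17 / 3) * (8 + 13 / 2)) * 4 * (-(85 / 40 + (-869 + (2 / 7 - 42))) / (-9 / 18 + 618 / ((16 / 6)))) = 476602327 / 25900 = 18401.63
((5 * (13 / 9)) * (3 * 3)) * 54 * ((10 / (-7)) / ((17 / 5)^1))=-175500 / 119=-1474.79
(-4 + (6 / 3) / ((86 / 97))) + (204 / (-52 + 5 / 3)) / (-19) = -188859 / 123367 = -1.53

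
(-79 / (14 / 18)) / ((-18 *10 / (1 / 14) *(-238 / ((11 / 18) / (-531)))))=869 / 4458615840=0.00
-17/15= -1.13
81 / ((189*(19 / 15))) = 0.34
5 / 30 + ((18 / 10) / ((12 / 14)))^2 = 1373 / 300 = 4.58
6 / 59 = 0.10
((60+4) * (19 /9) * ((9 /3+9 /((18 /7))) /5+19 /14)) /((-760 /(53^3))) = -36921496 /525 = -70326.66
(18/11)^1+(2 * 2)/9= 206/99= 2.08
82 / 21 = 3.90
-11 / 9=-1.22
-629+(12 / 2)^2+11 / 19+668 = 1436 / 19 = 75.58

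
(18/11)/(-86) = -9/473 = -0.02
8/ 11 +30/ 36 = 1.56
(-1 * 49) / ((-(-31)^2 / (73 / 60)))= 3577 / 57660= 0.06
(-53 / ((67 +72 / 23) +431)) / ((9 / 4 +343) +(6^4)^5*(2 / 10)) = -530 / 3664424537407457229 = -0.00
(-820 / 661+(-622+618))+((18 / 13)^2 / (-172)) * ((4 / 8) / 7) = -352473973 / 67248818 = -5.24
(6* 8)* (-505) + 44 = -24196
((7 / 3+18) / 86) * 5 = 305 / 258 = 1.18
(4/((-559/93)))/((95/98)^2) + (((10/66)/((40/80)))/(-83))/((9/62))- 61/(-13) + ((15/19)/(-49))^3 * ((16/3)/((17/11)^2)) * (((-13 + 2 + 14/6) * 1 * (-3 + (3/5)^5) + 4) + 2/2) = 318043455600763228579/80340262048801529775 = 3.96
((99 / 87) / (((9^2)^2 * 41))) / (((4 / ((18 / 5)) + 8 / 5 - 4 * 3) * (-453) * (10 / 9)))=1 / 1105242084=0.00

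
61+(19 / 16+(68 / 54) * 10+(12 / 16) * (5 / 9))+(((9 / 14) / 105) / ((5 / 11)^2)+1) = 76.23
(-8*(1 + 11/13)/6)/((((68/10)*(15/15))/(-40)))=3200/221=14.48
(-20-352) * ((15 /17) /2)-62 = -3844 /17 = -226.12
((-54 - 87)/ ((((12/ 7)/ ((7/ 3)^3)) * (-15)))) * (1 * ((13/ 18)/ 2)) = 1467011/ 58320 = 25.15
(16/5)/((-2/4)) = -32/5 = -6.40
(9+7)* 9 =144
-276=-276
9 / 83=0.11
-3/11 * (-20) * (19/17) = 1140/187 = 6.10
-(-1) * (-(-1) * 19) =19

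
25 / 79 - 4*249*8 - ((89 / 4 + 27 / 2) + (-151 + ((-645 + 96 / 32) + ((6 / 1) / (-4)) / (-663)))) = -7210.44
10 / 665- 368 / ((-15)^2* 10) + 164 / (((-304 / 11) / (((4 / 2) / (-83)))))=-137227 / 24837750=-0.01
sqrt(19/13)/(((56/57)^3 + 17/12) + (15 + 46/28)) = 5185404* sqrt(247)/1281321275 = 0.06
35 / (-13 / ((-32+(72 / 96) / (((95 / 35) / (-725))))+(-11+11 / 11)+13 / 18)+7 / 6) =6940878 / 242033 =28.68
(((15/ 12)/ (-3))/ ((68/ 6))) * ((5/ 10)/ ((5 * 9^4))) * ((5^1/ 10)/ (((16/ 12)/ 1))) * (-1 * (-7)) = -7/ 4758912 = -0.00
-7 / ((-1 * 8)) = 7 / 8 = 0.88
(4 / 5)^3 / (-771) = -0.00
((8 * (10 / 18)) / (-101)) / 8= -5 / 909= -0.01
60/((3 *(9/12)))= 80/3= 26.67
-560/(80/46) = -322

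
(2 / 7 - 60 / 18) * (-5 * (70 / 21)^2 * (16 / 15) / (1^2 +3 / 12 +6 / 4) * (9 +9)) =819200 / 693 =1182.11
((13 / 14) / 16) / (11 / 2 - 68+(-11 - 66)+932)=13 / 177520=0.00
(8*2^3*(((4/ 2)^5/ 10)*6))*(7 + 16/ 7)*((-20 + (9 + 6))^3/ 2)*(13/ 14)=-32448000/ 49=-662204.08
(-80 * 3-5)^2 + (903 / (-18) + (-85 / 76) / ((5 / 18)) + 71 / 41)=140155823 / 2337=59972.54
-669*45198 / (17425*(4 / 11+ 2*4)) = -166306041 / 801550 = -207.48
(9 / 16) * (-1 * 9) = -5.06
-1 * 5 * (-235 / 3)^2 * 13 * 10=-35896250 / 9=-3988472.22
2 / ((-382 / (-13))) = 13 / 191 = 0.07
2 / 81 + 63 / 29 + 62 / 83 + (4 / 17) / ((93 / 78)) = 322775095 / 102747609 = 3.14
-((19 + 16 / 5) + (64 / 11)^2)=-33911 / 605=-56.05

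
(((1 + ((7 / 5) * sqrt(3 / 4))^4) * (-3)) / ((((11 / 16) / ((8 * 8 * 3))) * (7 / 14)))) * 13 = -473376384 / 6875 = -68854.75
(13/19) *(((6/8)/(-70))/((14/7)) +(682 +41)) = 5263401/10640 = 494.68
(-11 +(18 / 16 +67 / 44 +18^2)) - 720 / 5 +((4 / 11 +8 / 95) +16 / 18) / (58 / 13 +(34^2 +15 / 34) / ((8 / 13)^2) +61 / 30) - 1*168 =3.65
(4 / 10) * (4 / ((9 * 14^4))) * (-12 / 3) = -0.00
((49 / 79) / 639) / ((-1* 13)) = -49 / 656253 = -0.00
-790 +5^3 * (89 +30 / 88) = 456615 / 44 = 10377.61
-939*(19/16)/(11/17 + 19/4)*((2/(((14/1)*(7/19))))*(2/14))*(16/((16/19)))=-109490217/503524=-217.45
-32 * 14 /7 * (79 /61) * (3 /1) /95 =-15168 /5795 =-2.62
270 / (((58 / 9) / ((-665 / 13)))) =-807975 / 377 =-2143.17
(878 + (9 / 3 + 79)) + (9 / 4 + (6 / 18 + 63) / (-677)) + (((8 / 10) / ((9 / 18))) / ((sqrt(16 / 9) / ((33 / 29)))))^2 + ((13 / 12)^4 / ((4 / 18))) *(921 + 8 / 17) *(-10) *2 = -31573136401311353 / 278757187200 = -113263.94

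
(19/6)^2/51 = 361/1836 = 0.20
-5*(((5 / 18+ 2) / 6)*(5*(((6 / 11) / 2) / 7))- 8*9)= 996895 / 2772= 359.63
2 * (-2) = -4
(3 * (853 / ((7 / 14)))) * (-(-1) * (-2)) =-10236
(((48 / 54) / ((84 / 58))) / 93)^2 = 13456 / 308950929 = 0.00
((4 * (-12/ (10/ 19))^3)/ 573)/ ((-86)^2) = -493848/ 44144875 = -0.01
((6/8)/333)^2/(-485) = -1/95610960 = -0.00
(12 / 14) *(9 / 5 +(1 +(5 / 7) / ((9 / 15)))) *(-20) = -3352 / 49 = -68.41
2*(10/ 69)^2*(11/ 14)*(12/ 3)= 4400/ 33327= 0.13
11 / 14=0.79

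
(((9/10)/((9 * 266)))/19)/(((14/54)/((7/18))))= 3/101080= 0.00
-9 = -9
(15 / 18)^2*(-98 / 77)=-175 / 198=-0.88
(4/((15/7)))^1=28/15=1.87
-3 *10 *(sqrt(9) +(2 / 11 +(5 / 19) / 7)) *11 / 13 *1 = -141300 / 1729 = -81.72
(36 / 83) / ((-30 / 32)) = -192 / 415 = -0.46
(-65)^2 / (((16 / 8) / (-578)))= -1221025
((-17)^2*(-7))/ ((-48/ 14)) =14161/ 24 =590.04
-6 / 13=-0.46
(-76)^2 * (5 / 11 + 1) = 92416 / 11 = 8401.45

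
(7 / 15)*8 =56 / 15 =3.73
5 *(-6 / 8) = -15 / 4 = -3.75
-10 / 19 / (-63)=10 / 1197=0.01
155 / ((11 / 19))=2945 / 11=267.73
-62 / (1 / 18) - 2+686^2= 469478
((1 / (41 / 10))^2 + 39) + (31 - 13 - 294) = -398297 / 1681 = -236.94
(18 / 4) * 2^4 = 72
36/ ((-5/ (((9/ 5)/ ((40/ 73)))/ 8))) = -5913/ 2000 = -2.96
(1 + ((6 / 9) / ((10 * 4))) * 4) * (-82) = -1312 / 15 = -87.47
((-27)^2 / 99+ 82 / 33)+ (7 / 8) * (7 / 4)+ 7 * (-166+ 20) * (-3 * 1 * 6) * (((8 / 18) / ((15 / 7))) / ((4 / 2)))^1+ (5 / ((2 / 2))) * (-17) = 3228039 / 1760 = 1834.11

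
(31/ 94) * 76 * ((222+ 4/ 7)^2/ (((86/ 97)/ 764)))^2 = 9529833175293742722055808/ 208654103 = 45672876968509661.76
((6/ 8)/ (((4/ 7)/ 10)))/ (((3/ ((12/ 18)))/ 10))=175/ 6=29.17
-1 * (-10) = 10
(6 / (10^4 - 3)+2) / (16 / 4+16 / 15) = 75000 / 189943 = 0.39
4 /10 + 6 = 32 /5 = 6.40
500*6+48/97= 291048/97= 3000.49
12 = 12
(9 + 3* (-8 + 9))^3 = 1728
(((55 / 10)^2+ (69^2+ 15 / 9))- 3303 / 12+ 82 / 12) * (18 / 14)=81441 / 14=5817.21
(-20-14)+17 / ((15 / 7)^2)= -6817 / 225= -30.30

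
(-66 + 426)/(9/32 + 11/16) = 371.61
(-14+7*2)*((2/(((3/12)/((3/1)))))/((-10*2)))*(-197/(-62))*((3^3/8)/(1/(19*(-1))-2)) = 0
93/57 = 31/19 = 1.63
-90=-90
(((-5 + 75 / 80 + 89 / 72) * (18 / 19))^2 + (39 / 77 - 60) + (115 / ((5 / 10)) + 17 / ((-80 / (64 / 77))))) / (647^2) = 0.00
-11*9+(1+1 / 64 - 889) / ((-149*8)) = -7495681 / 76288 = -98.26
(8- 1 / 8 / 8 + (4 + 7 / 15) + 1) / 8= 12913 / 7680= 1.68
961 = 961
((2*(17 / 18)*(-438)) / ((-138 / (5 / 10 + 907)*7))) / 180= 150161 / 34776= 4.32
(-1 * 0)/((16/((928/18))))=0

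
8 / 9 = 0.89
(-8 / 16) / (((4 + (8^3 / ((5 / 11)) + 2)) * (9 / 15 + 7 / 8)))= -50 / 167029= -0.00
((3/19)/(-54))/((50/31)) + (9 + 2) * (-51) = -9593131/17100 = -561.00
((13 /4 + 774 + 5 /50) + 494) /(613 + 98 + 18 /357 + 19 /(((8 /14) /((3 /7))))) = 3025813 /1726215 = 1.75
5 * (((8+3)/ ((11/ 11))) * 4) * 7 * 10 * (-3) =-46200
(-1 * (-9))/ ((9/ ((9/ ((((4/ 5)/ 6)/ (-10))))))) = -675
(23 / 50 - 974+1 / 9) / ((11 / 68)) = -6017.56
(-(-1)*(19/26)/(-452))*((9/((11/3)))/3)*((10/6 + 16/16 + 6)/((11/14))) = -399/27346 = -0.01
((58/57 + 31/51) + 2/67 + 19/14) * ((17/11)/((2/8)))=1825346/98021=18.62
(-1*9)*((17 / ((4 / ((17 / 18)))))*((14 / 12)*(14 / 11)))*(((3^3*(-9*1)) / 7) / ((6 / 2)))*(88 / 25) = 54621 / 25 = 2184.84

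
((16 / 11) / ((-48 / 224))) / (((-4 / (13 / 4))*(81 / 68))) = 12376 / 2673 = 4.63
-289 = -289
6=6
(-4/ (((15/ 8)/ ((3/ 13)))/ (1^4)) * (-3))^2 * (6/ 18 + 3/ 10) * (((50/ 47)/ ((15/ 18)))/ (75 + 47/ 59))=2582784/ 111003425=0.02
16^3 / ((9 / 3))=4096 / 3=1365.33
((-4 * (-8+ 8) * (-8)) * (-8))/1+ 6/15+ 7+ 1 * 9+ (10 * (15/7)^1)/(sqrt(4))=949/35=27.11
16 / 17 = 0.94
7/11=0.64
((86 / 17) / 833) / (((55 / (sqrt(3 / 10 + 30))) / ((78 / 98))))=1677*sqrt(3030) / 190819475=0.00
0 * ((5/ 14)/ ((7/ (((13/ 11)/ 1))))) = 0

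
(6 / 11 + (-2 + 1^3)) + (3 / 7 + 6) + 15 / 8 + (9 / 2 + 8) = 12535 / 616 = 20.35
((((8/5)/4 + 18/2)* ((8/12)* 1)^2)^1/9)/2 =94/405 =0.23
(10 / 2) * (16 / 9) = 80 / 9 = 8.89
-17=-17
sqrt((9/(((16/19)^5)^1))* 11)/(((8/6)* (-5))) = -3249* sqrt(209)/20480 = -2.29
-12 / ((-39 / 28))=112 / 13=8.62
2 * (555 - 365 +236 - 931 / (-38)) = 901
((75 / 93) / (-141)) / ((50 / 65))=-65 / 8742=-0.01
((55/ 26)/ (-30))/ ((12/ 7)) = -77/ 1872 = -0.04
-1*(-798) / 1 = 798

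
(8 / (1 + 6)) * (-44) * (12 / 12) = -352 / 7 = -50.29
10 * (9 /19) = 90 /19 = 4.74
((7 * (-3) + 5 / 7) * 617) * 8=-700912 / 7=-100130.29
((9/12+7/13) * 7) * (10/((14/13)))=335/4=83.75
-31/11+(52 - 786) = -8105/11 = -736.82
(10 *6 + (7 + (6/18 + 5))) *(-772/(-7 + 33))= -2147.74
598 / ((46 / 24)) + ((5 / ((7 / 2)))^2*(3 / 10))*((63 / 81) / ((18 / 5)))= 58993 / 189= 312.13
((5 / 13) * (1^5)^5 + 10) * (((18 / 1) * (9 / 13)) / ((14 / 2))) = 21870 / 1183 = 18.49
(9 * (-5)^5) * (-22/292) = 309375/146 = 2119.01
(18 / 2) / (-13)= -9 / 13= -0.69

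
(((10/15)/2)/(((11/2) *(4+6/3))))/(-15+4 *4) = 1/99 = 0.01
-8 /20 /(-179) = 2 /895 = 0.00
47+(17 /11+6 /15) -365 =-316.05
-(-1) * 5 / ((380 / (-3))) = -3 / 76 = -0.04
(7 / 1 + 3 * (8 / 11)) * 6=606 / 11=55.09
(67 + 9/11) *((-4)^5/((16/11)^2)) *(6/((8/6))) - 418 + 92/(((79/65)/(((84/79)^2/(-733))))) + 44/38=-1017108051423084/6866554153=-148124.96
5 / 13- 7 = -6.62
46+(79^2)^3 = 243087455567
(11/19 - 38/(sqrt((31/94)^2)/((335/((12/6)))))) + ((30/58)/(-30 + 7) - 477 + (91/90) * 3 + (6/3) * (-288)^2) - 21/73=146113.98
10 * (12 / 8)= 15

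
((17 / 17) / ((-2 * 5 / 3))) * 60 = -18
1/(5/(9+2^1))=11/5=2.20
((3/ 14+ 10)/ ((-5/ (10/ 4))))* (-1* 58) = 4147/ 14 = 296.21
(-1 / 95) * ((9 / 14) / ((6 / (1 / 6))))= -1 / 5320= -0.00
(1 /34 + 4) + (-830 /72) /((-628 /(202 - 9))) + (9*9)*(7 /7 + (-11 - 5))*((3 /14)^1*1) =-680080519 /2690352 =-252.78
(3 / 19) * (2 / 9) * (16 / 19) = 32 / 1083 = 0.03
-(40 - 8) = -32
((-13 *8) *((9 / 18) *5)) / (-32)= 65 / 8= 8.12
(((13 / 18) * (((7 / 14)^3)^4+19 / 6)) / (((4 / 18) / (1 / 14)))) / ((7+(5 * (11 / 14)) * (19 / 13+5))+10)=6576635 / 379158528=0.02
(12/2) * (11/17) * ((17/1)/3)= 22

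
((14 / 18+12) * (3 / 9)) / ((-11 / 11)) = -115 / 27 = -4.26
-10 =-10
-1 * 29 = -29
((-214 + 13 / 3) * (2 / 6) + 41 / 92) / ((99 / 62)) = -1782469 / 40986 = -43.49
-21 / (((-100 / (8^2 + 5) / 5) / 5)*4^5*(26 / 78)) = 4347 / 4096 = 1.06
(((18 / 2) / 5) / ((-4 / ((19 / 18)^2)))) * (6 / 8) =-361 / 960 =-0.38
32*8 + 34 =290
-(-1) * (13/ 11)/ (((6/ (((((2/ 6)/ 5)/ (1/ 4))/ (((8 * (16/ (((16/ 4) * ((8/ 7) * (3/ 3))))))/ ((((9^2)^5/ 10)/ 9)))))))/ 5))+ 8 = 363389.41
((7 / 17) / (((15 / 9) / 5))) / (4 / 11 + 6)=33 / 170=0.19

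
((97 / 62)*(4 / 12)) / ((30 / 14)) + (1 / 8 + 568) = 6342991 / 11160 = 568.37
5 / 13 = 0.38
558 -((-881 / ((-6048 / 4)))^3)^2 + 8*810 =7037.96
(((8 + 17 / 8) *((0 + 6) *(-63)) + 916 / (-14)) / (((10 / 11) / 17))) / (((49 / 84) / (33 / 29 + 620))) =-220285282107 / 2842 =-77510655.21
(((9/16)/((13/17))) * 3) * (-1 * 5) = -2295/208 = -11.03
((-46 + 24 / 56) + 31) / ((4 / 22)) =-80.14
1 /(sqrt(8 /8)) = 1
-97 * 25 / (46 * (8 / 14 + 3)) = -14.76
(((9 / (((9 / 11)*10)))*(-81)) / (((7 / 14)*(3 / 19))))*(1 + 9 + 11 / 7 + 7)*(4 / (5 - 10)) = 586872 / 35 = 16767.77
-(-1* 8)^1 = 8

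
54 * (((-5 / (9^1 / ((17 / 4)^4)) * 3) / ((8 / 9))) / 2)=-33826005 / 2048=-16516.60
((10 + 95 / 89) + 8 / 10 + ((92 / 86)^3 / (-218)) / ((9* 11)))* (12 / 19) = 7.50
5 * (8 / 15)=8 / 3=2.67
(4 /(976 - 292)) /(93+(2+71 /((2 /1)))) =2 /44631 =0.00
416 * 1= 416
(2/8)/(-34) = -1/136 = -0.01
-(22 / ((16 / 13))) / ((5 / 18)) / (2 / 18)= -11583 / 20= -579.15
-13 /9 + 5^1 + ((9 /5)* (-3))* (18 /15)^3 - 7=-71863 /5625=-12.78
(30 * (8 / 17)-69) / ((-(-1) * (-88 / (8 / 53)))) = 933 / 9911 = 0.09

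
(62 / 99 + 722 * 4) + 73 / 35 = 10016317 / 3465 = 2890.71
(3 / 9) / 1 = 1 / 3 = 0.33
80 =80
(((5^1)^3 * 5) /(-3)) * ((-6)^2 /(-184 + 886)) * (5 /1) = -6250 /117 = -53.42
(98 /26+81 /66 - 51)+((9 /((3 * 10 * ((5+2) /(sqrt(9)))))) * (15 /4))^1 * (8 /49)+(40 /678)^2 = -517694690609 /11273520258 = -45.92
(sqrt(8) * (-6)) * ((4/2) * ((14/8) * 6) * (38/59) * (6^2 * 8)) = -2757888 * sqrt(2)/59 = -66105.81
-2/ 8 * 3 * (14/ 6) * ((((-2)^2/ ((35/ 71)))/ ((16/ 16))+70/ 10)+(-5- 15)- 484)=17111/ 20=855.55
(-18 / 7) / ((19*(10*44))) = -9 / 29260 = -0.00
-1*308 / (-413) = 44 / 59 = 0.75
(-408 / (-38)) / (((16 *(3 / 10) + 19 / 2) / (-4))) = -3.00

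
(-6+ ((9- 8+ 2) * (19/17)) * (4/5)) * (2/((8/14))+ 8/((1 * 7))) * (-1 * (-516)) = -945828/119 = -7948.13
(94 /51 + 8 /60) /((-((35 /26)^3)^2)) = -7413978624 /22321796875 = -0.33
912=912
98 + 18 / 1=116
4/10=2/5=0.40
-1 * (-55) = 55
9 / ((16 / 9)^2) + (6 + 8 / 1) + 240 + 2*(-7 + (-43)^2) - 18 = 1004249 / 256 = 3922.85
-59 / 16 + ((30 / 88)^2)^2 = -13770479 / 3748096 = -3.67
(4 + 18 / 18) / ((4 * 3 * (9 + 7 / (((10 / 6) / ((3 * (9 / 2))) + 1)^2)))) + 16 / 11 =3369001 / 2271456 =1.48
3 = 3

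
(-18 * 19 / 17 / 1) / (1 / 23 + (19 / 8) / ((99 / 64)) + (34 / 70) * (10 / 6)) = -2725569 / 323578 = -8.42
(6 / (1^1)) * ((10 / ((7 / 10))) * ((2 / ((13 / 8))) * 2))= 19200 / 91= 210.99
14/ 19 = 0.74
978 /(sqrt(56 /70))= 489 * sqrt(5)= 1093.44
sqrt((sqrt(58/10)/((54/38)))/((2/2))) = 3625^(1/4) * sqrt(57)/45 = 1.30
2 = 2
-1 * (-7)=7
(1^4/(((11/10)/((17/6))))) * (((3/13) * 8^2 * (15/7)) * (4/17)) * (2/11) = 38400/11011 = 3.49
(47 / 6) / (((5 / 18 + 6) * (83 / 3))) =423 / 9379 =0.05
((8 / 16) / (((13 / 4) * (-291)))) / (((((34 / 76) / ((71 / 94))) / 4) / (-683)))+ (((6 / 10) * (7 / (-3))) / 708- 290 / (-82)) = 873486488687 / 146234210460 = 5.97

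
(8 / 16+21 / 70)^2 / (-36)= -4 / 225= -0.02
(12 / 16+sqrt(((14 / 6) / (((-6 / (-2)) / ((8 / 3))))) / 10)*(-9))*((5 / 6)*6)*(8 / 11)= 30 / 11 - 16*sqrt(105) / 11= -12.18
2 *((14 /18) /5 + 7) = 644 /45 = 14.31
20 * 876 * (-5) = -87600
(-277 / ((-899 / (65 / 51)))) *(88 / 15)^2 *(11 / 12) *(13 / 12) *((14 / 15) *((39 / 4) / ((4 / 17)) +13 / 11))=297419233111 / 557065350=533.90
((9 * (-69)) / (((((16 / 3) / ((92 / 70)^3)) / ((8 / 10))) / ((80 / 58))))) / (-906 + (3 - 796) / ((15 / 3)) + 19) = 90668484 / 325018225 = 0.28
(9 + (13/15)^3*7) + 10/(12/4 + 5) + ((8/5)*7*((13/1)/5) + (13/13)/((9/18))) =620011/13500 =45.93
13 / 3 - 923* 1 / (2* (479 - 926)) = 1599 / 298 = 5.37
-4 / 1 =-4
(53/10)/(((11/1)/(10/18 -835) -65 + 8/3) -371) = -119409/9763297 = -0.01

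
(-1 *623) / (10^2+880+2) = -623 / 982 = -0.63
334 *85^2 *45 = 108591750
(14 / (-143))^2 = 196 / 20449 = 0.01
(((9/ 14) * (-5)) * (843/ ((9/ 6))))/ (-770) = 2529/ 1078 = 2.35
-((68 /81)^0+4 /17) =-21 /17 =-1.24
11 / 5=2.20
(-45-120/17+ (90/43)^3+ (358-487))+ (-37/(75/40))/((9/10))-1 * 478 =-24517051004/36493713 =-671.82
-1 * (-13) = 13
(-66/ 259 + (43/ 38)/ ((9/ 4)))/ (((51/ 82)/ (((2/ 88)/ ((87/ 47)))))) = 10586938/ 2161613223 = 0.00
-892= -892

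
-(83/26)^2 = -6889/676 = -10.19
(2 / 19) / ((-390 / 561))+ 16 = 19573 / 1235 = 15.85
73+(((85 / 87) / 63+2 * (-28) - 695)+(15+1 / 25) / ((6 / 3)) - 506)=-1176.46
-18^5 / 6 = -314928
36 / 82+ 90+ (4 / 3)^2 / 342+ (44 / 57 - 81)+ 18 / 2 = 1212520 / 63099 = 19.22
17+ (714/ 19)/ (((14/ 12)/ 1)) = 935/ 19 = 49.21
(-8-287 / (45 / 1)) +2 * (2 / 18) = -637 / 45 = -14.16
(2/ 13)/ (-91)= -2/ 1183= -0.00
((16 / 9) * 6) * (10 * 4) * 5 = 6400 / 3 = 2133.33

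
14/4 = 7/2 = 3.50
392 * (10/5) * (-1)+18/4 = -1559/2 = -779.50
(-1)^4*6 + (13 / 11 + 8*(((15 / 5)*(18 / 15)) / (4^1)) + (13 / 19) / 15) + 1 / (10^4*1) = 90460627 / 6270000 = 14.43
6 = 6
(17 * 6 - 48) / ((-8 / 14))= -189 / 2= -94.50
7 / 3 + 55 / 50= 103 / 30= 3.43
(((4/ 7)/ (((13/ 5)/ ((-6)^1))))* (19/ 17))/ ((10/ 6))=-1368/ 1547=-0.88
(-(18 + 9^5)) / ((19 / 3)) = -177201 / 19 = -9326.37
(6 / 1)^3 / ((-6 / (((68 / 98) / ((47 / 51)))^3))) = -15.37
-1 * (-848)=848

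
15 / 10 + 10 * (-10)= -197 / 2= -98.50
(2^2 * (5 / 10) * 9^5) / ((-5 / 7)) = -826686 / 5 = -165337.20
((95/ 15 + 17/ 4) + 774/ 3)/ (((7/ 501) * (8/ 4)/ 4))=538241/ 14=38445.79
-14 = -14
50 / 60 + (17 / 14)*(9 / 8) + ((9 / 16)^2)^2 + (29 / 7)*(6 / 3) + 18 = 39340597 / 1376256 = 28.59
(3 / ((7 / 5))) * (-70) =-150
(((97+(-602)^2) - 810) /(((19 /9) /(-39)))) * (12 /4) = -20045295.95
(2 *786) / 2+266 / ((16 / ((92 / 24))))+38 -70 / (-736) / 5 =887.75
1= 1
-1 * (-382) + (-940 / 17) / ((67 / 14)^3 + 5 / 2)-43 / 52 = 103521596491 / 271938732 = 380.68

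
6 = 6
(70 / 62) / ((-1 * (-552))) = 0.00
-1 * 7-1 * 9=-16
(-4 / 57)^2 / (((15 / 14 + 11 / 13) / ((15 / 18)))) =7280 / 3401703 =0.00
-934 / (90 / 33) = -5137 / 15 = -342.47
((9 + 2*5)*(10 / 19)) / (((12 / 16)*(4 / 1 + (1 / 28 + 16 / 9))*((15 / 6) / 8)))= 10752 / 1465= 7.34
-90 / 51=-30 / 17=-1.76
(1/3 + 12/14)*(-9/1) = -75/7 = -10.71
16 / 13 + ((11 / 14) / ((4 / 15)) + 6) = 7409 / 728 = 10.18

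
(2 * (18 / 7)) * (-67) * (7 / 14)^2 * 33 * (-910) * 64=165559680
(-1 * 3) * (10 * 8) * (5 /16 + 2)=-555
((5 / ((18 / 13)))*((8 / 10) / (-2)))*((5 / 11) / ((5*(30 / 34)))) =-221 / 1485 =-0.15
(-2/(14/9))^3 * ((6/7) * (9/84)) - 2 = -73789/33614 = -2.20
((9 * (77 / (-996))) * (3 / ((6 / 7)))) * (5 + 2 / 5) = -43659 / 3320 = -13.15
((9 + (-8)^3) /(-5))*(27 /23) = 13581 /115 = 118.10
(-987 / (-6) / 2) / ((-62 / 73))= -24017 / 248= -96.84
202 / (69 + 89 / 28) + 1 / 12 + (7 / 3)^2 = 605795 / 72756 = 8.33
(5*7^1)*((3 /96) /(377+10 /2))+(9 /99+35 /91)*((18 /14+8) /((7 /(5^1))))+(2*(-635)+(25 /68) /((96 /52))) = -425624730955 /336025536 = -1266.64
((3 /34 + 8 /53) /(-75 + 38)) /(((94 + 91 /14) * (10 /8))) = -1724 /33503685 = -0.00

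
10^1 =10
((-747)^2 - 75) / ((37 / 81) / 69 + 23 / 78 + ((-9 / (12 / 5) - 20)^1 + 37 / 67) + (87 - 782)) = -777.18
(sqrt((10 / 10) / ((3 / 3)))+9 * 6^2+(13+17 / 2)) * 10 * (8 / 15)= 1848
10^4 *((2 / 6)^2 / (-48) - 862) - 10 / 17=-3956590895 / 459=-8620023.74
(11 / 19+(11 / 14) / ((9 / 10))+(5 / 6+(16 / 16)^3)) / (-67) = -7865 / 160398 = -0.05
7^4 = 2401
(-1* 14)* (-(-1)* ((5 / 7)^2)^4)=-0.95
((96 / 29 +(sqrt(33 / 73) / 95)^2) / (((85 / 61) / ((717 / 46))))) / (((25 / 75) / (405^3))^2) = 878940550591663011937907625 / 597633334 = 1470702018424666740.46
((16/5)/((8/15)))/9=2/3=0.67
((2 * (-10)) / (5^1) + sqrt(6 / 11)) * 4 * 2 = -32 + 8 * sqrt(66) / 11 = -26.09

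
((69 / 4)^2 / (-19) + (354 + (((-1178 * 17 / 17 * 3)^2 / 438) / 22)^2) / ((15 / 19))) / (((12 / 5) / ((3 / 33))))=2085921366718315 / 25874895552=80615.64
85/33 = 2.58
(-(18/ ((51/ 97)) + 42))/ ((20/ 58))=-18792/ 85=-221.08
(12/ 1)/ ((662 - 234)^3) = 3/ 19600688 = 0.00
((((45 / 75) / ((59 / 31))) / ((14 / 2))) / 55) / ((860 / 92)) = 2139 / 24418625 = 0.00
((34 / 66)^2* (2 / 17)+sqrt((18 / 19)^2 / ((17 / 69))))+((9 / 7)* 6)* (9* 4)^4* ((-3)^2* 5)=18* sqrt(1173) / 323+4444717432558 / 7623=583066699.08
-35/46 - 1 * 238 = -238.76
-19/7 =-2.71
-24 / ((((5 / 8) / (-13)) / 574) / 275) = 78798720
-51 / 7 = -7.29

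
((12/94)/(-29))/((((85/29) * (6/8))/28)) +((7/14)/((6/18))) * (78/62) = 453527/247690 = 1.83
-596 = -596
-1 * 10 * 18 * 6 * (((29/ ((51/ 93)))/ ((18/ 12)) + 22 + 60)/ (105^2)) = -9568/ 833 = -11.49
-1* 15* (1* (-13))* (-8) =-1560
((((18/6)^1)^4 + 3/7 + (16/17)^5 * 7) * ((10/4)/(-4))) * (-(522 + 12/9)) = 28324.80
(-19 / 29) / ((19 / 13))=-13 / 29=-0.45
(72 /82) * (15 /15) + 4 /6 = 190 /123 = 1.54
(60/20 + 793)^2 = 633616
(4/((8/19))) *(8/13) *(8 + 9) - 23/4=4869/52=93.63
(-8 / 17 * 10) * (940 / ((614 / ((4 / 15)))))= -30080 / 15657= -1.92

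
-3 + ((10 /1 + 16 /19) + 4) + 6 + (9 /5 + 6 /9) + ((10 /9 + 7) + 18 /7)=185483 /5985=30.99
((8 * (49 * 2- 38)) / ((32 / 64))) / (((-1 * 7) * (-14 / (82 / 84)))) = 3280 / 343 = 9.56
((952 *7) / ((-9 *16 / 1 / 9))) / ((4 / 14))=-5831 / 4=-1457.75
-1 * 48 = -48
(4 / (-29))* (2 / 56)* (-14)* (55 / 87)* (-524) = -57640 / 2523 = -22.85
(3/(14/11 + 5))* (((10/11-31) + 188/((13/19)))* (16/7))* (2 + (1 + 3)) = 1604.85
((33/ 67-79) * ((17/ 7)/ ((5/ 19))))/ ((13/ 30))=-10193880/ 6097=-1671.95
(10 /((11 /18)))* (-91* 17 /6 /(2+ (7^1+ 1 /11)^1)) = -464.10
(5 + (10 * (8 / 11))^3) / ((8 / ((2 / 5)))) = 103731 / 5324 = 19.48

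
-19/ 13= -1.46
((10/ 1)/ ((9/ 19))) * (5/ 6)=475/ 27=17.59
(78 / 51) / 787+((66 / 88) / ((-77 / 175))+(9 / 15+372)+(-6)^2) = 1197653663 / 2943380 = 406.90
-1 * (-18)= 18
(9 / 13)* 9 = 81 / 13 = 6.23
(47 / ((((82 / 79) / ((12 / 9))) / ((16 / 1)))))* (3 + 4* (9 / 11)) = 2732768 / 451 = 6059.35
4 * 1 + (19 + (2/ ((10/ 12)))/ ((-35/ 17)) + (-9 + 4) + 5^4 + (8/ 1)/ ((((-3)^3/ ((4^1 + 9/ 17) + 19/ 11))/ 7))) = 61738081/ 98175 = 628.86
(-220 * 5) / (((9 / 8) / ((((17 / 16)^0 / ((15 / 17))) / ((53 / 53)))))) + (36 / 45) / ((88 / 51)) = -3289823 / 2970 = -1107.68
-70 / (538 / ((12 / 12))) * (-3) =105 / 269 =0.39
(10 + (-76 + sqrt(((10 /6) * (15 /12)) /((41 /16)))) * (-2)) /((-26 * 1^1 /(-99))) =8019 /13 - 330 * sqrt(123) /533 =609.98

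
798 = 798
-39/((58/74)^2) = -53391/841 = -63.49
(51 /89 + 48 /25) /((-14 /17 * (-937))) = 94299 /29187550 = 0.00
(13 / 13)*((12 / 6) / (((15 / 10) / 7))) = 28 / 3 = 9.33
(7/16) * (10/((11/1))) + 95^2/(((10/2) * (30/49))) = 778421/264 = 2948.56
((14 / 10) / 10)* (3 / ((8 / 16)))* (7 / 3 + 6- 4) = 3.64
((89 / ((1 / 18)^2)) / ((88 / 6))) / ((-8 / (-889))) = 19226403 / 88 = 218481.85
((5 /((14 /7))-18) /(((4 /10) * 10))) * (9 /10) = -279 /80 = -3.49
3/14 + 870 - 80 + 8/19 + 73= 229727/266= 863.64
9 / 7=1.29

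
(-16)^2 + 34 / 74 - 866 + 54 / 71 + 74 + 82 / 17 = -23667325 / 44659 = -529.96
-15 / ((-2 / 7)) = 105 / 2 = 52.50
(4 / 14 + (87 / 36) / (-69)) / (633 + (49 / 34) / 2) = 24701 / 62441757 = 0.00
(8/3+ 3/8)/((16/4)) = 73/96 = 0.76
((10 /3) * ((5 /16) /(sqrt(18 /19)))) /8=25 * sqrt(38) /1152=0.13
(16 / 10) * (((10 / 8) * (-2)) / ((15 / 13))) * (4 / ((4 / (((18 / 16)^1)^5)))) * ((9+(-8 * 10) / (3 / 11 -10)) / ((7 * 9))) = -52398333 / 30679040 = -1.71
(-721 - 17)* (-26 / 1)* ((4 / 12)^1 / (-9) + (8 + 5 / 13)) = 480520 / 3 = 160173.33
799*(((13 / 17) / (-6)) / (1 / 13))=-7943 / 6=-1323.83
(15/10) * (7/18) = 7/12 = 0.58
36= 36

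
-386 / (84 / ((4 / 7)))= -2.63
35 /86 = 0.41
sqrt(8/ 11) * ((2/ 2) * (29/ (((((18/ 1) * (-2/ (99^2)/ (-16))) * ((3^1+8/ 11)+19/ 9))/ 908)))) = 1032319728 * sqrt(22)/ 289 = 16754355.44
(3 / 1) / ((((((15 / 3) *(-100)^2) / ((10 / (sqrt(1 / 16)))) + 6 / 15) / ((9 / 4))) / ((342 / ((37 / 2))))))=7695 / 77108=0.10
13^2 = 169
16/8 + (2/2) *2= 4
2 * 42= 84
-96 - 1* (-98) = 2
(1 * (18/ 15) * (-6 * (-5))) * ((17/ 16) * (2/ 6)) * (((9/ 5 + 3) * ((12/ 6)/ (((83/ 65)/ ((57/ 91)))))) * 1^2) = 34884/ 581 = 60.04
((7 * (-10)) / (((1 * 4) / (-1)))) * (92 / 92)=35 / 2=17.50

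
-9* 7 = -63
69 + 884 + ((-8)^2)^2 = 5049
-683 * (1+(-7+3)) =2049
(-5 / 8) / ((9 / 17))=-85 / 72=-1.18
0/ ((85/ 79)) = 0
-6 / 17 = -0.35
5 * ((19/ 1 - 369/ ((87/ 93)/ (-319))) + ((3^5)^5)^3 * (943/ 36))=318664211563164622055478891688661523905/ 4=79666052890791155513869720000000000000.00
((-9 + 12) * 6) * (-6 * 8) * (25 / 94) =-10800 / 47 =-229.79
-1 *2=-2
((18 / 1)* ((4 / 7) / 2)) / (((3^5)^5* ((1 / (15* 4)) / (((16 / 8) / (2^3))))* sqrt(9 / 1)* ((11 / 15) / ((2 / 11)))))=200 / 26579757488823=0.00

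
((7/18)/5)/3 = 7/270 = 0.03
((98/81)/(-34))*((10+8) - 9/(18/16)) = -0.36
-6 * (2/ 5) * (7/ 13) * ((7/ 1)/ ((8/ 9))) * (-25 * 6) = 19845/ 13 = 1526.54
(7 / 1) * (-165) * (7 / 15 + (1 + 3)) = -5159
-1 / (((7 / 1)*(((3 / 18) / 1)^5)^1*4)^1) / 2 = -972 / 7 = -138.86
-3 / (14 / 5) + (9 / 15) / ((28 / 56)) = 9 / 70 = 0.13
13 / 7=1.86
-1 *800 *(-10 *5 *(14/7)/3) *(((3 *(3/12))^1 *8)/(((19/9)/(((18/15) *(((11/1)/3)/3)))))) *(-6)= -12672000/19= -666947.37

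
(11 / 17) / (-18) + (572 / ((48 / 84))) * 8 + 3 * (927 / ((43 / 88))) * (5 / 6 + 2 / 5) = 988645691 / 65790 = 15027.29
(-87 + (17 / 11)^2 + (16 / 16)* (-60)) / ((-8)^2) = -8749 / 3872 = -2.26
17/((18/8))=68/9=7.56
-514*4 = -2056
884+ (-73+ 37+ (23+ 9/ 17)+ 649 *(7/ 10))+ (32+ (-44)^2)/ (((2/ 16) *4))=894511/ 170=5261.83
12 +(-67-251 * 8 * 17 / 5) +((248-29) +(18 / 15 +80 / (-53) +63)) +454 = -325765 / 53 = -6146.51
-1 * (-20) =20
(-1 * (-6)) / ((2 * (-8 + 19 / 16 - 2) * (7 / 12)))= -192 / 329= -0.58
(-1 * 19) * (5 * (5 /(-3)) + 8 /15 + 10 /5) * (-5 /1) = -551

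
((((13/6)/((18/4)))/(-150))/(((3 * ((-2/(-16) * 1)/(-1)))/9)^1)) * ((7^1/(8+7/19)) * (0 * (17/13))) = 0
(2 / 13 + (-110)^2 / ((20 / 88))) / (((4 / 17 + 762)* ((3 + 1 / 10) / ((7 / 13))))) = 411812590 / 33943481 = 12.13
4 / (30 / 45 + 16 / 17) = 102 / 41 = 2.49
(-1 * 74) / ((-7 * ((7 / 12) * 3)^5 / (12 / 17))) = 909312 / 2000033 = 0.45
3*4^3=192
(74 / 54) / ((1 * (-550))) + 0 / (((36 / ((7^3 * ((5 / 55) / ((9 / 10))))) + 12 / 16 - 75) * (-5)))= -37 / 14850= -0.00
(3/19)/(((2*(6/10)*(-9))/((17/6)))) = -85/2052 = -0.04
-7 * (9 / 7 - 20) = 131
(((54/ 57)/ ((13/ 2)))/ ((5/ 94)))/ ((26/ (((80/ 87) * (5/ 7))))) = 0.07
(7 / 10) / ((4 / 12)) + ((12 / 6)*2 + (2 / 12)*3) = 33 / 5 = 6.60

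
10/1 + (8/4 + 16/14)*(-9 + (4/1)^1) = -40/7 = -5.71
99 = 99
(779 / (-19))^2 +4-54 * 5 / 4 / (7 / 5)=22915 / 14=1636.79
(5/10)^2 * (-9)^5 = -59049/4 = -14762.25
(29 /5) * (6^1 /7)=174 /35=4.97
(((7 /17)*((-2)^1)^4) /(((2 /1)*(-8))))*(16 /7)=-16 /17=-0.94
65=65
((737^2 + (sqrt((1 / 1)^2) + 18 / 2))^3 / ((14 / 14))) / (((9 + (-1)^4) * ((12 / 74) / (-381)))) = -753068286240450868961 / 20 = -37653414312022543448.05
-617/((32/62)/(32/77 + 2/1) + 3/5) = -8894055/11729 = -758.30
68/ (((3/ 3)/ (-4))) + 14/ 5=-1346/ 5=-269.20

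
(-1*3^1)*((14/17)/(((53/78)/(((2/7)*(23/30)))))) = -0.80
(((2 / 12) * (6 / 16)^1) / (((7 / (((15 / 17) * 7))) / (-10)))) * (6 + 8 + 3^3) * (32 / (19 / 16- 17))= 196800 / 4301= 45.76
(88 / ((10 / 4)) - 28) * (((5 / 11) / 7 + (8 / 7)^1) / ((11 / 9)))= 30132 / 4235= 7.11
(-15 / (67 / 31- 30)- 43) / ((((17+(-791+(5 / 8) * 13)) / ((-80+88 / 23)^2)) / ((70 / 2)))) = 31494093281280 / 2797140929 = 11259.39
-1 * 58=-58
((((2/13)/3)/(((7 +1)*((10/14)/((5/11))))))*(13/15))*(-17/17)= -0.00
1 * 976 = 976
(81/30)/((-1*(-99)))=3/110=0.03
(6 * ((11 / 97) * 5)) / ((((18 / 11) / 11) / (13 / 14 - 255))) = -5810.47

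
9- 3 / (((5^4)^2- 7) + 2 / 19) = 66795639 / 7421744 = 9.00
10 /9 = 1.11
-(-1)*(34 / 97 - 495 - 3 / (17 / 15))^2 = 672468881764 / 2719201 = 247303.85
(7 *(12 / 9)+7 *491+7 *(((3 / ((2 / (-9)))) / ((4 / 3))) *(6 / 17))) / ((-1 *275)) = -697949 / 56100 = -12.44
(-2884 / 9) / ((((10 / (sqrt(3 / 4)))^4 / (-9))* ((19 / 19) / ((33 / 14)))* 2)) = 30591 / 160000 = 0.19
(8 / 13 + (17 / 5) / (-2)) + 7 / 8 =-109 / 520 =-0.21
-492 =-492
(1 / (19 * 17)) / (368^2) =1 / 43741952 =0.00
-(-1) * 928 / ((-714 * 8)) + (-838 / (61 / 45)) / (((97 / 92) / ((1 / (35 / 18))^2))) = -11477420246 / 73932915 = -155.24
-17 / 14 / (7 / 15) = -255 / 98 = -2.60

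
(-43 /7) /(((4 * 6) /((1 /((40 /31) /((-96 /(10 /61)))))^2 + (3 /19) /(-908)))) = -31832607063317 /603820000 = -52718.70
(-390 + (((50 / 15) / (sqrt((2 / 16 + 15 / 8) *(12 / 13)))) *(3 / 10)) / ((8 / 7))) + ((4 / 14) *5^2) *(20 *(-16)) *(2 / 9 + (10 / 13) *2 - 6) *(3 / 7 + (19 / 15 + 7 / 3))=7 *sqrt(78) / 96 + 73853110 / 1911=38646.96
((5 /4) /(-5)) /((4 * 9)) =-1 /144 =-0.01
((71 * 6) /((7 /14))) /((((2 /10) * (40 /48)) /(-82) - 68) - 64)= -419184 /64945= -6.45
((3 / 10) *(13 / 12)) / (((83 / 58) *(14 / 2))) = 0.03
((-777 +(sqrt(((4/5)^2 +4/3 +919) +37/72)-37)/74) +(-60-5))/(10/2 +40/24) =-1011/8 +sqrt(3317354)/29600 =-126.31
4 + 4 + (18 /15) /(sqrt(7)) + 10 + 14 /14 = 6 * sqrt(7) /35 + 19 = 19.45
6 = 6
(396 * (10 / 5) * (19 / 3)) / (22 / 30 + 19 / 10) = 1904.81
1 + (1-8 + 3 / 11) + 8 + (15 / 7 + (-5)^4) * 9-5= 434400 / 77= 5641.56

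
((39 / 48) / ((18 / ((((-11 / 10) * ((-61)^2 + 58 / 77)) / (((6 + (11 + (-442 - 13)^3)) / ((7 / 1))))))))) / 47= 248365 / 850027934592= 0.00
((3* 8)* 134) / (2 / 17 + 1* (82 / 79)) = 2782.92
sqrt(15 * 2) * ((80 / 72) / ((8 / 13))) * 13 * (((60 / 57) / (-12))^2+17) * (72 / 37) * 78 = 2428036520 * sqrt(30) / 40071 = 331883.50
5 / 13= 0.38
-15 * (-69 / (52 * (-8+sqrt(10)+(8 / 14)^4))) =-654116435 / 217771879 - 662952115 * sqrt(10) / 1742175032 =-4.21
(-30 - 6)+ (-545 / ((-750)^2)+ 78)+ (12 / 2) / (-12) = 4668641 / 112500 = 41.50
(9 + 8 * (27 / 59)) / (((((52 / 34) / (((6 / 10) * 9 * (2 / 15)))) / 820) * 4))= 4685931 / 3835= 1221.89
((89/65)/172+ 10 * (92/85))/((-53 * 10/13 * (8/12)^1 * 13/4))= -6175899/50365900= -0.12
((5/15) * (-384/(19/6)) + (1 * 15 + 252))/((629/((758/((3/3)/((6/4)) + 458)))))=4894785/8222288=0.60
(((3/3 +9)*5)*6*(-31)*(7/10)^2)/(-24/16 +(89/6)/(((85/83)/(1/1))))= -166005/473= -350.96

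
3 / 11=0.27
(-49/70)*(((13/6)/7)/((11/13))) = -169/660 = -0.26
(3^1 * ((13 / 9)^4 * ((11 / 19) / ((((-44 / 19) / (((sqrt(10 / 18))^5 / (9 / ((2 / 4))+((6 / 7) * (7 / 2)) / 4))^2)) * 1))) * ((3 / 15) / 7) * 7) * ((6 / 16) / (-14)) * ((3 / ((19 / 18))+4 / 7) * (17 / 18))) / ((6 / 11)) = 1212385889 / 77908710655944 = 0.00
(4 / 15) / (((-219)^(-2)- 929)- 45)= -63948 / 233570065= -0.00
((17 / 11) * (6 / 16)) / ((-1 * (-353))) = 51 / 31064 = 0.00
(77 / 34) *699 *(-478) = -12863697 / 17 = -756688.06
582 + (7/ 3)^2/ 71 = 371947/ 639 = 582.08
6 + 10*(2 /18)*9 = 16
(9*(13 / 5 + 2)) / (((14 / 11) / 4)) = 4554 / 35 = 130.11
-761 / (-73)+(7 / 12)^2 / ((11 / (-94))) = 434593 / 57816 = 7.52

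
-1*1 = -1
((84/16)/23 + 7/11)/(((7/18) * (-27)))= -125/1518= -0.08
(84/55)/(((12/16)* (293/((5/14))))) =8/3223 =0.00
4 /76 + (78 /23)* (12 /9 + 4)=7927 /437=18.14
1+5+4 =10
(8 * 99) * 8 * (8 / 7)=50688 / 7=7241.14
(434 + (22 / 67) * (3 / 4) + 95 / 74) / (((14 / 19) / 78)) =800042139 / 17353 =46103.97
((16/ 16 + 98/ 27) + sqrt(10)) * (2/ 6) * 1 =sqrt(10)/ 3 + 125/ 81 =2.60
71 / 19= 3.74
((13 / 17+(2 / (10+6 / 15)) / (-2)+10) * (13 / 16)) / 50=9431 / 54400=0.17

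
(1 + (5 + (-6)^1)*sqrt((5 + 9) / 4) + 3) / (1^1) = 4-sqrt(14) / 2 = 2.13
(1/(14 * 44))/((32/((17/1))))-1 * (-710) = 13995537/19712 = 710.00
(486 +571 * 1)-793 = 264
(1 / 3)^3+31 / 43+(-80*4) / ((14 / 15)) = -2780240 / 8127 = -342.10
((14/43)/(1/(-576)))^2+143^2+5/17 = 1748260294/31433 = 55618.63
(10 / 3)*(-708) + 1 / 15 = -35399 / 15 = -2359.93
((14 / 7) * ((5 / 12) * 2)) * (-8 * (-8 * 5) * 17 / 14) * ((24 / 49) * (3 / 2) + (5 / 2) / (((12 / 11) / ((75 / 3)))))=116006300 / 3087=37578.98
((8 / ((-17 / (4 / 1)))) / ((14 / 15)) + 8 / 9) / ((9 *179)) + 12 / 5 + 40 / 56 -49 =-395857738 / 8626905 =-45.89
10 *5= 50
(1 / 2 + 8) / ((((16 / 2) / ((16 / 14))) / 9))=153 / 14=10.93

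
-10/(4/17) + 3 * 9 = -15.50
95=95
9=9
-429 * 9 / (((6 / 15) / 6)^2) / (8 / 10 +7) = -111375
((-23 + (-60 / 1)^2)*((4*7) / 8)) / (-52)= -25039 / 104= -240.76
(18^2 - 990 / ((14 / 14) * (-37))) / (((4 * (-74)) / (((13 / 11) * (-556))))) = 11725623 / 15059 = 778.65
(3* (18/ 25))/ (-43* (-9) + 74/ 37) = 54/ 9725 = 0.01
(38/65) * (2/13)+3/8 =3143/6760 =0.46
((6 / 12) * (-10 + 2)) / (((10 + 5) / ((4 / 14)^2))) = -16 / 735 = -0.02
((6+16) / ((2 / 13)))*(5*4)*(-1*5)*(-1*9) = 128700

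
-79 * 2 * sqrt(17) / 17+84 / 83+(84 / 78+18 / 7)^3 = 3100632508 / 62546393 - 158 * sqrt(17) / 17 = 11.25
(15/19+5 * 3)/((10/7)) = 210/19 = 11.05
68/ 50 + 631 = 15809/ 25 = 632.36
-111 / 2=-55.50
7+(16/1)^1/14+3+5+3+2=148/7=21.14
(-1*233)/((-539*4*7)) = 233/15092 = 0.02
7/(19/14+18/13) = 2.55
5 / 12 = 0.42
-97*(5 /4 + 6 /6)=-873 /4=-218.25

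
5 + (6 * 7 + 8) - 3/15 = 274/5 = 54.80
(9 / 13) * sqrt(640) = 72 * sqrt(10) / 13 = 17.51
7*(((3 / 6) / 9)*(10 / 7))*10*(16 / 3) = 800 / 27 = 29.63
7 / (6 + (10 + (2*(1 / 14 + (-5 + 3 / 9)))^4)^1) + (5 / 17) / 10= 0.03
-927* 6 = -5562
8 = 8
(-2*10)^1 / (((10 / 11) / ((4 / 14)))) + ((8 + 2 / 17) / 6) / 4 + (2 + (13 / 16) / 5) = -36033 / 9520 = -3.78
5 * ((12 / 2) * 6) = 180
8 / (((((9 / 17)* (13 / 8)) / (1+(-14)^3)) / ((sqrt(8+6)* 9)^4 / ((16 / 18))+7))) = -332117747360 / 9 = -36901971928.89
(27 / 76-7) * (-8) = 1010 / 19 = 53.16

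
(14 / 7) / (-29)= -2 / 29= -0.07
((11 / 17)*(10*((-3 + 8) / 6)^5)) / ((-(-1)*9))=171875 / 594864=0.29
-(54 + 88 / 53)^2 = -8702500 / 2809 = -3098.08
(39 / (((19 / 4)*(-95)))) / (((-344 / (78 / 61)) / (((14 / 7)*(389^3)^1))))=179063889498 / 4734515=37820.96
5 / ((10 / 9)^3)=729 / 200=3.64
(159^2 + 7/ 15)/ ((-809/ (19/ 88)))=-6.75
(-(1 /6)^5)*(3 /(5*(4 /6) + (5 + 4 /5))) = -5 /118368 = -0.00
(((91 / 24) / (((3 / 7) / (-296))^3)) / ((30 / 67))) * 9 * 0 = 0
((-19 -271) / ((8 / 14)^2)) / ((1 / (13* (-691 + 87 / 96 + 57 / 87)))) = 7959999.28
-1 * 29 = -29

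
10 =10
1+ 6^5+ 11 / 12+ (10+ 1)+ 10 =7798.92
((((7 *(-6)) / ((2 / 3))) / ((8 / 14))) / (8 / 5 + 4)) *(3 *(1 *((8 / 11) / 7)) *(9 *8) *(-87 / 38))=211410 / 209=1011.53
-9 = -9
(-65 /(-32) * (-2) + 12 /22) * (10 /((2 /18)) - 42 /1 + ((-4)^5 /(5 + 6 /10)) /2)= 11761 /77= 152.74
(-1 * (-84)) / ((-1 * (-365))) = 84 / 365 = 0.23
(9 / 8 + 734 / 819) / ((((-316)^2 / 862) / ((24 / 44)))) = 5707733 / 599735136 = 0.01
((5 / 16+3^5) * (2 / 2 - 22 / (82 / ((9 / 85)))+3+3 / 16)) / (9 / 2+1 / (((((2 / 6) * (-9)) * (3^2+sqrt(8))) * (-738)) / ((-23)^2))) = 223.87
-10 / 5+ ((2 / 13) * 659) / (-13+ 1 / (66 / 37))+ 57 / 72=-2397229 / 256152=-9.36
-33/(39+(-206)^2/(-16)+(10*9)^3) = -132/2905547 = -0.00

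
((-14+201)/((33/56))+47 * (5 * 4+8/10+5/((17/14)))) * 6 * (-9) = -6832044/85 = -80376.99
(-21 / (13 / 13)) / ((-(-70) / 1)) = -3 / 10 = -0.30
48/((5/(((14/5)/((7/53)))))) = 5088/25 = 203.52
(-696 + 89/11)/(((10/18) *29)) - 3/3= -69698/1595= -43.70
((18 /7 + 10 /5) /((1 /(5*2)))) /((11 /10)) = 3200 /77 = 41.56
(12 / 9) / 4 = 0.33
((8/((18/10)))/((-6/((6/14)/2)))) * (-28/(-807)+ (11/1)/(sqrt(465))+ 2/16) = -22 * sqrt(465)/5859-5155/203364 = -0.11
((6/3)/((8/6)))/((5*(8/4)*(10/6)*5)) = 9/500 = 0.02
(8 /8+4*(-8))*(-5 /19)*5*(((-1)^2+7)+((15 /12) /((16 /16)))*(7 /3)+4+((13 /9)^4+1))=412269775 /498636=826.80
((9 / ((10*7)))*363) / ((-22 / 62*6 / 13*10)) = -28.50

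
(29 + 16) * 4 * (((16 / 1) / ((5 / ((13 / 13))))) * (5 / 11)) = 2880 / 11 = 261.82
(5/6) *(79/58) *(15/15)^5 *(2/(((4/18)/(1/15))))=79/116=0.68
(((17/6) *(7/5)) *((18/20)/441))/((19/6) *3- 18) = -0.00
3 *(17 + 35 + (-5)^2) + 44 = 275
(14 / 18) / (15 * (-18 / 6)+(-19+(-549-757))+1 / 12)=-28 / 49317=-0.00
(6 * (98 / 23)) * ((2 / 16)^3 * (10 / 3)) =245 / 1472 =0.17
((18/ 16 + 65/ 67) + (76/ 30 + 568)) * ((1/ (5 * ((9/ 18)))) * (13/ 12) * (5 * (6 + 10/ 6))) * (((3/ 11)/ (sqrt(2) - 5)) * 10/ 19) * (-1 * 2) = 59851129 * sqrt(2)/ 504108 + 299255645/ 504108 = 761.54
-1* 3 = -3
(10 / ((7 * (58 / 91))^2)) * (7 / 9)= 5915 / 15138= 0.39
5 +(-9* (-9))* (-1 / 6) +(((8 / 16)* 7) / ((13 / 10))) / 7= -211 / 26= -8.12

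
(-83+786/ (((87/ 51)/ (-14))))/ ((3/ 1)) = -189475/ 87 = -2177.87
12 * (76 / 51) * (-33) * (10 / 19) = -5280 / 17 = -310.59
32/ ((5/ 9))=288/ 5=57.60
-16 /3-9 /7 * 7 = -43 /3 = -14.33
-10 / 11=-0.91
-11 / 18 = -0.61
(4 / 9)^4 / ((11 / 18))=512 / 8019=0.06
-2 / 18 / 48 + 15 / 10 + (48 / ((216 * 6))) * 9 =791 / 432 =1.83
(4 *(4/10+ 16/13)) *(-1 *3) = -1272/65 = -19.57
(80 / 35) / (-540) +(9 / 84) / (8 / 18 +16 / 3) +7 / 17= 1423741 / 3341520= 0.43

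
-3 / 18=-1 / 6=-0.17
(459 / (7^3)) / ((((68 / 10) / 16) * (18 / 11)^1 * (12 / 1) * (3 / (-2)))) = -110 / 1029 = -0.11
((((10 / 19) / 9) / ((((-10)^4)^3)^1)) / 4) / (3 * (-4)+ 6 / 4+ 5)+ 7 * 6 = 15800399999999999 / 376200000000000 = 42.00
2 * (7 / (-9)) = -14 / 9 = -1.56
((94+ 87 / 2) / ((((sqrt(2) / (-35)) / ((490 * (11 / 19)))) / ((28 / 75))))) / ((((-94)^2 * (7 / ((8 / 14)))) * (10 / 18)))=-177870 * sqrt(2) / 41971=-5.99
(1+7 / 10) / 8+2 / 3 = 211 / 240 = 0.88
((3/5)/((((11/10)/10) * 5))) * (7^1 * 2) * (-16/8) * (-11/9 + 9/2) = -3304/33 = -100.12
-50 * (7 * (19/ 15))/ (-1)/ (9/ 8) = 10640/ 27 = 394.07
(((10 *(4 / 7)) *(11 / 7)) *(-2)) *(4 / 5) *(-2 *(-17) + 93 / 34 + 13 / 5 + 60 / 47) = -114220128 / 195755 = -583.49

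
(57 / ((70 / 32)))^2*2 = 1663488 / 1225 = 1357.95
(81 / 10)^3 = 531441 / 1000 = 531.44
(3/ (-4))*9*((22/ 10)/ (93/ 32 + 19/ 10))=-2376/ 769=-3.09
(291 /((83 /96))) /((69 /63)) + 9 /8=4710429 /15272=308.44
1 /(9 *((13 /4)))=4 /117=0.03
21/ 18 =7/ 6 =1.17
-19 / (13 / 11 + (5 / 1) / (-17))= -3553 / 166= -21.40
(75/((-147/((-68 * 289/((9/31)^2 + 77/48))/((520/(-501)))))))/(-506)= 28385014716/2510404897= 11.31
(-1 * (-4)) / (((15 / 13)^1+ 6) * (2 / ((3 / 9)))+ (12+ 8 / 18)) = 0.07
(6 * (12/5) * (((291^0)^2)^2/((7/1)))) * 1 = 72/35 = 2.06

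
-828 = -828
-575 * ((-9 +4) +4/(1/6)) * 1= -10925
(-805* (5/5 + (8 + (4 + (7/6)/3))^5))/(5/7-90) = 621512287708697/236196000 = 2631341.29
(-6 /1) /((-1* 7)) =6 /7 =0.86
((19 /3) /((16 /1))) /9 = 19 /432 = 0.04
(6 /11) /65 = 6 /715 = 0.01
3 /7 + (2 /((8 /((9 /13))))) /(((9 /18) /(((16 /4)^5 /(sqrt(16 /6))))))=217.49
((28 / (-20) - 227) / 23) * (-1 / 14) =571 / 805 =0.71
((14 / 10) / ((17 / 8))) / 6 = 28 / 255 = 0.11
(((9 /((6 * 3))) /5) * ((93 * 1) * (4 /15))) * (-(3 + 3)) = -372 /25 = -14.88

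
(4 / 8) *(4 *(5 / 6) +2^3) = 17 / 3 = 5.67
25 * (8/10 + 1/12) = 265/12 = 22.08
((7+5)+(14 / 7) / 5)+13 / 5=15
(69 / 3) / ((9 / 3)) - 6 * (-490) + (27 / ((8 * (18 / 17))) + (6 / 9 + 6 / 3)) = 2953.52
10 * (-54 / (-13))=540 / 13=41.54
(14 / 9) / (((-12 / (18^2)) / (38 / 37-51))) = 77658 / 37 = 2098.86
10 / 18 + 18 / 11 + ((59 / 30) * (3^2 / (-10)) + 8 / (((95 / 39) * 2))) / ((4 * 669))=367763581 / 167785200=2.19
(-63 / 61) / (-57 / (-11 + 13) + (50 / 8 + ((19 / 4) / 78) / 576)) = 11321856 / 243912953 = 0.05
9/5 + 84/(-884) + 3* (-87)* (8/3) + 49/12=-9152207/13260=-690.21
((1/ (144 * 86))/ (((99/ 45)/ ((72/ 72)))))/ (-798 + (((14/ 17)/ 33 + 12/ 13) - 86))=-1105/ 26584724544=-0.00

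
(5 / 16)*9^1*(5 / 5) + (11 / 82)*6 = 2373 / 656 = 3.62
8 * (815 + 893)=13664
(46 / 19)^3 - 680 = -665.81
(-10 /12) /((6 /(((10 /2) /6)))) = -25 /216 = -0.12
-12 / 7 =-1.71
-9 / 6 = -3 / 2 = -1.50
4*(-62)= -248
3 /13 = 0.23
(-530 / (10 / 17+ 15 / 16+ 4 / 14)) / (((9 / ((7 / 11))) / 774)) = -607490240 / 37939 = -16012.29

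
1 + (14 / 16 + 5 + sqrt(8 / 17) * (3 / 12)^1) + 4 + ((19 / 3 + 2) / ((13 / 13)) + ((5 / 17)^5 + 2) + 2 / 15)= 21.52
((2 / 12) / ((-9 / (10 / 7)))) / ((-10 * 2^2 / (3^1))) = 1 / 504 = 0.00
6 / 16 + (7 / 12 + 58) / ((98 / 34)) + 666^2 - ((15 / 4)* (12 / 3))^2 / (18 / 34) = 521146399 / 1176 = 443151.70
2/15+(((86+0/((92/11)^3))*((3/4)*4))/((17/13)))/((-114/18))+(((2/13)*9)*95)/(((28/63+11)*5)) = -186317366/6487455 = -28.72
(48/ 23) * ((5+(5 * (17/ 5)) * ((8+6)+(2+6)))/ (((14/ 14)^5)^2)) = 18192/ 23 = 790.96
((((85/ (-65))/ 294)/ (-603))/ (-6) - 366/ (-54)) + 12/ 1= 259659019/ 13827996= 18.78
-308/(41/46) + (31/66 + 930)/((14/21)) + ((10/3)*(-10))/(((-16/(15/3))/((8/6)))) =17275631/16236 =1064.03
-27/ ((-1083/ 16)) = 144/ 361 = 0.40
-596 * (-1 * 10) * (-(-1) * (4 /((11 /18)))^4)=160168181760 /14641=10939702.33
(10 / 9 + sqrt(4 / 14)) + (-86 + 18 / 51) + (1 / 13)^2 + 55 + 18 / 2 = -530845 / 25857 + sqrt(14) / 7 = -20.00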